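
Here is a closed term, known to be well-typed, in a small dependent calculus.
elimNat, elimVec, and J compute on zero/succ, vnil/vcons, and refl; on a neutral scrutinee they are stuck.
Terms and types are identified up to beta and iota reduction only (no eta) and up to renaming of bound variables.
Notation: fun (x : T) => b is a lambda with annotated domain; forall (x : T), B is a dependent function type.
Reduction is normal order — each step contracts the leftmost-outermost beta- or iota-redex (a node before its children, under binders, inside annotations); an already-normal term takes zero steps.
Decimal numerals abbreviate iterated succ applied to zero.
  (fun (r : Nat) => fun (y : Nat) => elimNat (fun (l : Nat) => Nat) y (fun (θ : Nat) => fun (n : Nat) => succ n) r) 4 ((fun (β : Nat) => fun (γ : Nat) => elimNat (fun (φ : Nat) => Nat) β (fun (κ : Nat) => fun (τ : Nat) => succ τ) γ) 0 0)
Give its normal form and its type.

reduced normal form:
  4
type:
  Nat
observation: contracting a beta-redex first, the term normalizes in 18 steps.


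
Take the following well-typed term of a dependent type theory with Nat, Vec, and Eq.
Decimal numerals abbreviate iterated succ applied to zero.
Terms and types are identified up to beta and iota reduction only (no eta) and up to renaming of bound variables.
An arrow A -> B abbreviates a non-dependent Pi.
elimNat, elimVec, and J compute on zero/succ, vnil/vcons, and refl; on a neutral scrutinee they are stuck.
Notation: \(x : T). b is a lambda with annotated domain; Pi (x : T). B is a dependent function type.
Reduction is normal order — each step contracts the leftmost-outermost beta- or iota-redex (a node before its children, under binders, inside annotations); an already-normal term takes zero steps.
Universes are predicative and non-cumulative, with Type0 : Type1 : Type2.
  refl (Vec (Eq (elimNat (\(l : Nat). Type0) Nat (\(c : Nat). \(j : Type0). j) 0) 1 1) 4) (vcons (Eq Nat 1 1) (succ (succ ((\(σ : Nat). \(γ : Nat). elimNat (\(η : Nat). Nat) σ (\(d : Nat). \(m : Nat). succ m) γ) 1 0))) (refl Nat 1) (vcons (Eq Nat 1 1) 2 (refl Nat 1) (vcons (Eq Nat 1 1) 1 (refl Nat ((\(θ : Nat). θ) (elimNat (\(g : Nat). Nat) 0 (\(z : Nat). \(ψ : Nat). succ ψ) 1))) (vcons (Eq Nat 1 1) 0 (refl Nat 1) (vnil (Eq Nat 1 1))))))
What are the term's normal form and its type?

reduced normal form:
  refl (Vec (Eq Nat 1 1) 4) (vcons (Eq Nat 1 1) 3 (refl Nat 1) (vcons (Eq Nat 1 1) 2 (refl Nat 1) (vcons (Eq Nat 1 1) 1 (refl Nat 1) (vcons (Eq Nat 1 1) 0 (refl Nat 1) (vnil (Eq Nat 1 1))))))
type:
  Eq (Vec (Eq Nat 1 1) 4) (vcons (Eq Nat 1 1) 3 (refl Nat 1) (vcons (Eq Nat 1 1) 2 (refl Nat 1) (vcons (Eq Nat 1 1) 1 (refl Nat 1) (vcons (Eq Nat 1 1) 0 (refl Nat 1) (vnil (Eq Nat 1 1)))))) (vcons (Eq Nat 1 1) 3 (refl Nat 1) (vcons (Eq Nat 1 1) 2 (refl Nat 1) (vcons (Eq Nat 1 1) 1 (refl Nat 1) (vcons (Eq Nat 1 1) 0 (refl Nat 1) (vnil (Eq Nat 1 1))))))
observation: the first redex contracted is an elimNat iota-redex; the normal form is reached in 9 normal-order steps.


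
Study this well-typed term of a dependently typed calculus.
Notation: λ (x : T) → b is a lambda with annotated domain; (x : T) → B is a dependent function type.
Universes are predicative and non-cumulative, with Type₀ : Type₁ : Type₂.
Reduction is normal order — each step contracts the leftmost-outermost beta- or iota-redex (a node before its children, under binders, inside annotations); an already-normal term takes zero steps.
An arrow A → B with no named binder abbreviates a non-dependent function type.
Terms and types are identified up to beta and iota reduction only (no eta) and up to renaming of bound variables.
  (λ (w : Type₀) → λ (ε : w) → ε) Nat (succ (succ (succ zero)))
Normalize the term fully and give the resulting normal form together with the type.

reduced normal form:
  succ (succ (succ zero))
inferred type:
  Nat


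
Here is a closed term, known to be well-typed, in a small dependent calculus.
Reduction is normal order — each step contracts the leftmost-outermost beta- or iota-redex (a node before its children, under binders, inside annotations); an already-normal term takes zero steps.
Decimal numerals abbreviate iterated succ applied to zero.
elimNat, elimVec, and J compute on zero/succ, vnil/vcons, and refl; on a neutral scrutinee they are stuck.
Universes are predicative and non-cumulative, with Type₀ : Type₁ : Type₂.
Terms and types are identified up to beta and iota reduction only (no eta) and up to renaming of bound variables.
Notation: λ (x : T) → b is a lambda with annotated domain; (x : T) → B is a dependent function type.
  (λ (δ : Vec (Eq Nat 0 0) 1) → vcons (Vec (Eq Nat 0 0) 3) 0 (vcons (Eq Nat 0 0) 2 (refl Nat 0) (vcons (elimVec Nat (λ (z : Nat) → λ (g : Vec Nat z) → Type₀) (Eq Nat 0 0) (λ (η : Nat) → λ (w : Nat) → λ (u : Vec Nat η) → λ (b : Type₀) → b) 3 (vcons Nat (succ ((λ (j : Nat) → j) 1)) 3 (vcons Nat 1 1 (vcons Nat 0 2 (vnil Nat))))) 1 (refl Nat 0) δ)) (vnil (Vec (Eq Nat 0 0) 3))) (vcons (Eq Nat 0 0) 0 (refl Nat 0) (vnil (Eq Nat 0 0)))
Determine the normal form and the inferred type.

resulting normal form:
  vcons (Vec (Eq Nat 0 0) 3) 0 (vcons (Eq Nat 0 0) 2 (refl Nat 0) (vcons (Eq Nat 0 0) 1 (refl Nat 0) (vcons (Eq Nat 0 0) 0 (refl Nat 0) (vnil (Eq Nat 0 0))))) (vnil (Vec (Eq Nat 0 0) 3))
type:
  Vec (Vec (Eq Nat 0 0) 3) 1


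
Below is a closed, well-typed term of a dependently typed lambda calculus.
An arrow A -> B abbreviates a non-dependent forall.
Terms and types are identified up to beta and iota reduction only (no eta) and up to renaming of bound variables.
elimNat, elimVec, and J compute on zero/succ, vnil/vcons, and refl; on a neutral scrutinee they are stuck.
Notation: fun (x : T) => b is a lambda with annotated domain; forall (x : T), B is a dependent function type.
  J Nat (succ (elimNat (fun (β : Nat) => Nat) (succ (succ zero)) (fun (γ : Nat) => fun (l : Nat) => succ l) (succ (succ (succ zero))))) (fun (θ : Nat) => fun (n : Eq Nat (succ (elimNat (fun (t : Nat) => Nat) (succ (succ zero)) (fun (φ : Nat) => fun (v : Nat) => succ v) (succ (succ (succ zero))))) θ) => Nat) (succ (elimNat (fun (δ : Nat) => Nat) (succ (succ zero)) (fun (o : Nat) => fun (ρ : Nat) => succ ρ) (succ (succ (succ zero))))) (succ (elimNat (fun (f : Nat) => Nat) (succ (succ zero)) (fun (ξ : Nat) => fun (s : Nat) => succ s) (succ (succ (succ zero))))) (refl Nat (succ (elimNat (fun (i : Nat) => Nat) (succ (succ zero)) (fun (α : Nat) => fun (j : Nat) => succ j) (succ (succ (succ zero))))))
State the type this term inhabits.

inferred type:
  Nat


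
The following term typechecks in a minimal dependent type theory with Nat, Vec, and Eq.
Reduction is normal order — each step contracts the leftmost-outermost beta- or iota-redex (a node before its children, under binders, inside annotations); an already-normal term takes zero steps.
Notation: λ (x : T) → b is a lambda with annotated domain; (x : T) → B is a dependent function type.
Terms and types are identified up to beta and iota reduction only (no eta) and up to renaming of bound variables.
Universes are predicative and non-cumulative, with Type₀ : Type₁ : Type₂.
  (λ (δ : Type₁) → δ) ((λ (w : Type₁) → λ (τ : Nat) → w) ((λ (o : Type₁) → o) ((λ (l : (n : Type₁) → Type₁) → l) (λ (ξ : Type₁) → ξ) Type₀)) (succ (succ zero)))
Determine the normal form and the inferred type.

resulting normal form:
  Type₀
the term's type:
  Type₁


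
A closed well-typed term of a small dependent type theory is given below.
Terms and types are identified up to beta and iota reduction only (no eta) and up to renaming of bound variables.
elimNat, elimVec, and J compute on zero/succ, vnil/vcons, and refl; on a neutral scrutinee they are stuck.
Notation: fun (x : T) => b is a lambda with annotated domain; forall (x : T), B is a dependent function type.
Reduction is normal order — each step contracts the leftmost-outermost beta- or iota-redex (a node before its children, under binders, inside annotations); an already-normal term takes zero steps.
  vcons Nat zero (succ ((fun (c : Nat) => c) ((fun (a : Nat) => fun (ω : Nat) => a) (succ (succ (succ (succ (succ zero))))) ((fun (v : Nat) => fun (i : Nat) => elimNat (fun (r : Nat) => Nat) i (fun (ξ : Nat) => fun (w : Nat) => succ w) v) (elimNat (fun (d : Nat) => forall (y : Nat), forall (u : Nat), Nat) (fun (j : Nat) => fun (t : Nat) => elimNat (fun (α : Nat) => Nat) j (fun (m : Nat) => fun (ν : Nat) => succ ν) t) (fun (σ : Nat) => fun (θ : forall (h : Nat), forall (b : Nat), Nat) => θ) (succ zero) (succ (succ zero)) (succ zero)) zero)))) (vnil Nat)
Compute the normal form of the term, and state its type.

normal form:
  vcons Nat zero (succ (succ (succ (succ (succ (succ zero)))))) (vnil Nat)
the term's type:
  Vec Nat (succ zero)
observation: the leftmost-outermost redex is a beta-redex, and normalization takes 3 steps.


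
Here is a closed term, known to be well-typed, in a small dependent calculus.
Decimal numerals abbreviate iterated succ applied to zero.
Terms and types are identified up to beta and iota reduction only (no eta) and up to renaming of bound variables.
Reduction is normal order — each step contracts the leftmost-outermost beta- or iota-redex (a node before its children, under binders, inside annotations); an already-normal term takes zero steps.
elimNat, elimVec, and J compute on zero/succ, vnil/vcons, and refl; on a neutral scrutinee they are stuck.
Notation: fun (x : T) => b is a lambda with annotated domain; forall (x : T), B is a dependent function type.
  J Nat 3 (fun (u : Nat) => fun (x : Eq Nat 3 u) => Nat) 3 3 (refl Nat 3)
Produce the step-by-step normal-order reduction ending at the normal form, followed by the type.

normal-order reduction sequence:
  J Nat 3 (fun (u : Nat) => fun (x : Eq Nat 3 u) => Nat) 3 3 (refl Nat 3)
  ~> 3
the term's type:
  Nat


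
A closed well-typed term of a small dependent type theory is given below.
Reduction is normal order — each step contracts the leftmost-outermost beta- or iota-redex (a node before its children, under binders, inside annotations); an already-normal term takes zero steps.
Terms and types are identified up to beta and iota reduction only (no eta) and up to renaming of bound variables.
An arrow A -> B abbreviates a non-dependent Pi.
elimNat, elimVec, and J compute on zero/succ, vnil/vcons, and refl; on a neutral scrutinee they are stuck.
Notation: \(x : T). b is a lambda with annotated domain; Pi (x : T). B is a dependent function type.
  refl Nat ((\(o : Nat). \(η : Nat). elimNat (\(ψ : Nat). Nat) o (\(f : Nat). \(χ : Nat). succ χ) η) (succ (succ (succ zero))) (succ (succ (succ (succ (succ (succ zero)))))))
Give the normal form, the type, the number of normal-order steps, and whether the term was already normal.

resulting normal form:
  refl Nat (succ (succ (succ (succ (succ (succ (succ (succ (succ zero)))))))))
type:
  Eq Nat (succ (succ (succ (succ (succ (succ (succ (succ (succ zero))))))))) (succ (succ (succ (succ (succ (succ (succ (succ (succ zero)))))))))
normal-order step count: 21
started in normal form: no
first redex: a beta-redex


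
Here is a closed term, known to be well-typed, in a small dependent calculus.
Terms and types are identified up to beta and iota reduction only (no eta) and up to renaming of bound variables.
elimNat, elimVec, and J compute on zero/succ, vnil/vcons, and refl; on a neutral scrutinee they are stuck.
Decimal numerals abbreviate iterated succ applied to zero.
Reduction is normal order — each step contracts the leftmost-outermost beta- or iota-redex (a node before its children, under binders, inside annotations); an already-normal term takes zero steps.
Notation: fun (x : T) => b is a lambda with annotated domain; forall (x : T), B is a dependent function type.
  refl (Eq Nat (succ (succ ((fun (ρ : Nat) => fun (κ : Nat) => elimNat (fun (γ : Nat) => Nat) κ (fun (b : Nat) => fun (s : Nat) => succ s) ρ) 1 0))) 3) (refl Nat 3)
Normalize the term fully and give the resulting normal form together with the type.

resulting normal form:
  refl (Eq Nat 3 3) (refl Nat 3)
the term's type:
  Eq (Eq Nat 3 3) (refl Nat 3) (refl Nat 3)


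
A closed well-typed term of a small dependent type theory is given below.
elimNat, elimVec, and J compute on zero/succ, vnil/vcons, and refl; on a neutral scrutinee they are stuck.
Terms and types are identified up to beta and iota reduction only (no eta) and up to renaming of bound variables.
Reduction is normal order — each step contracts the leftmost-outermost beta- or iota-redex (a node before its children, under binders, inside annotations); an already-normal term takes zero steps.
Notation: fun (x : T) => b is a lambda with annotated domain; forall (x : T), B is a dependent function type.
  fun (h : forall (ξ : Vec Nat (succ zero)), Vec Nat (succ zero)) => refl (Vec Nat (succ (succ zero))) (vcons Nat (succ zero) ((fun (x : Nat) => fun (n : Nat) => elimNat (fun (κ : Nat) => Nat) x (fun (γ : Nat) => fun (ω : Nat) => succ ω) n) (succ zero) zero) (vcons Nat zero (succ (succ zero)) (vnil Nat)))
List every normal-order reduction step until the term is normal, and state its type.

normal-order reduction:
  fun (h : forall (ξ : Vec Nat (succ zero)), Vec Nat (succ zero)) => refl (Vec Nat (succ (succ zero))) (vcons Nat (succ zero) ((fun (x : Nat) => fun (n : Nat) => elimNat (fun (κ : Nat) => Nat) x (fun (γ : Nat) => fun (ω : Nat) => succ ω) n) (succ zero) zero) (vcons Nat zero (succ (succ zero)) (vnil Nat)))
  ~> fun (h : forall (ξ : Vec Nat (succ zero)), Vec Nat (succ zero)) => refl (Vec Nat (succ (succ zero))) (vcons Nat (succ zero) ((fun (x : Nat) => elimNat (fun (n : Nat) => Nat) (succ zero) (fun (κ : Nat) => fun (γ : Nat) => succ γ) x) zero) (vcons Nat zero (succ (succ zero)) (vnil Nat)))
  ~> fun (h : forall (ξ : Vec Nat (succ zero)), Vec Nat (succ zero)) => refl (Vec Nat (succ (succ zero))) (vcons Nat (succ zero) (elimNat (fun (x : Nat) => Nat) (succ zero) (fun (n : Nat) => fun (κ : Nat) => succ κ) zero) (vcons Nat zero (succ (succ zero)) (vnil Nat)))
  ~> fun (h : forall (ξ : Vec Nat (succ zero)), Vec Nat (succ zero)) => refl (Vec Nat (succ (succ zero))) (vcons Nat (succ zero) (succ zero) (vcons Nat zero (succ (succ zero)) (vnil Nat)))
the term's type:
  forall (h : forall (ξ : Vec Nat (succ zero)), Vec Nat (succ zero)), Eq (Vec Nat (succ (succ zero))) (vcons Nat (succ zero) (succ zero) (vcons Nat zero (succ (succ zero)) (vnil Nat))) (vcons Nat (succ zero) (succ zero) (vcons Nat zero (succ (succ zero)) (vnil Nat)))


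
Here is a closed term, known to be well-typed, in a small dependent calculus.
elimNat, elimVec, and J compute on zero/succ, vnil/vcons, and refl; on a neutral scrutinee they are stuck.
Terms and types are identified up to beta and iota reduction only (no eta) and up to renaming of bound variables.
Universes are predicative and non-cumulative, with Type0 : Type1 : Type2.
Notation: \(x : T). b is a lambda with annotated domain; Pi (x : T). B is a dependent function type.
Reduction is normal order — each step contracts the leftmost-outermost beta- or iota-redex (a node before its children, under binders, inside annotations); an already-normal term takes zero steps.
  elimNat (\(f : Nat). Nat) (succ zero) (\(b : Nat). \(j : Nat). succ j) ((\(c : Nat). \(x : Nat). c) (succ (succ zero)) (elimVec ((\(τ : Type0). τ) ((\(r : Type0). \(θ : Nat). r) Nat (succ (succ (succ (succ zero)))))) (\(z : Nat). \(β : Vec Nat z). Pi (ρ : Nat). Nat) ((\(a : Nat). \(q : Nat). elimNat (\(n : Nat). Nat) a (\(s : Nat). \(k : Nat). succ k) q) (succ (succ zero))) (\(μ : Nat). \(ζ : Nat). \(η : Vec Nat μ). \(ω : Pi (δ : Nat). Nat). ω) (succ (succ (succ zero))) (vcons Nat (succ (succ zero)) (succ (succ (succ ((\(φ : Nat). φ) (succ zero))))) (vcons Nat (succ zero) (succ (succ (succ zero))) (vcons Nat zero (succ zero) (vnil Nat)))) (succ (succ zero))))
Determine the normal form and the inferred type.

reduced normal form:
  succ (succ (succ zero))
inferred type:
  Nat
observation: 9 normal-order steps normalize the term, beginning with a beta-redex.


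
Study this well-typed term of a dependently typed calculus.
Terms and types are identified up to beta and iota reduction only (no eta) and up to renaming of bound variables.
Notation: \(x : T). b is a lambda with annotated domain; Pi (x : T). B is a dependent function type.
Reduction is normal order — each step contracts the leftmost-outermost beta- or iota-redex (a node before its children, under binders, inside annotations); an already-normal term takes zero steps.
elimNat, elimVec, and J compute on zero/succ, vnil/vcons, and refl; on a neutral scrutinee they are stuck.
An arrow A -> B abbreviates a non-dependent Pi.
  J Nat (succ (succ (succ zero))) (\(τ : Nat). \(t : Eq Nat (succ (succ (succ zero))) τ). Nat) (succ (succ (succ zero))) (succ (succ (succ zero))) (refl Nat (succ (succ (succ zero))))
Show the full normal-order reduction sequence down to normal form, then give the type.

normal-order reduction:
  J Nat (succ (succ (succ zero))) (\(τ : Nat). \(t : Eq Nat (succ (succ (succ zero))) τ). Nat) (succ (succ (succ zero))) (succ (succ (succ zero))) (refl Nat (succ (succ (succ zero))))
  ~> succ (succ (succ zero))
the term's type:
  Nat


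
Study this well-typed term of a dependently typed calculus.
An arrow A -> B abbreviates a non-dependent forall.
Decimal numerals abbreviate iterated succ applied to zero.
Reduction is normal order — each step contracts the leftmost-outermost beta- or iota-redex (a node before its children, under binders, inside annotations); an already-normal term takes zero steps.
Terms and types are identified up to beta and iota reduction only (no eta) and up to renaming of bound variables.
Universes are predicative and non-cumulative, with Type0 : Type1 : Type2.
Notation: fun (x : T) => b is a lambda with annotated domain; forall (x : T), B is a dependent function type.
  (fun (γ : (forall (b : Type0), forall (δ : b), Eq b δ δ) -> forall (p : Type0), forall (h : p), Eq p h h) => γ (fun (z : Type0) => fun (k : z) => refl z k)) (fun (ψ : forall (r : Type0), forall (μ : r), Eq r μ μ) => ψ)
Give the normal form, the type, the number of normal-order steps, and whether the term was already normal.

normal form:
  fun (γ : Type0) => fun (b : γ) => refl γ b
the term's type:
  forall (γ : Type0), forall (b : γ), Eq γ b b
reduction steps (normal order): 2
term was already normal: no
first redex: a beta-redex


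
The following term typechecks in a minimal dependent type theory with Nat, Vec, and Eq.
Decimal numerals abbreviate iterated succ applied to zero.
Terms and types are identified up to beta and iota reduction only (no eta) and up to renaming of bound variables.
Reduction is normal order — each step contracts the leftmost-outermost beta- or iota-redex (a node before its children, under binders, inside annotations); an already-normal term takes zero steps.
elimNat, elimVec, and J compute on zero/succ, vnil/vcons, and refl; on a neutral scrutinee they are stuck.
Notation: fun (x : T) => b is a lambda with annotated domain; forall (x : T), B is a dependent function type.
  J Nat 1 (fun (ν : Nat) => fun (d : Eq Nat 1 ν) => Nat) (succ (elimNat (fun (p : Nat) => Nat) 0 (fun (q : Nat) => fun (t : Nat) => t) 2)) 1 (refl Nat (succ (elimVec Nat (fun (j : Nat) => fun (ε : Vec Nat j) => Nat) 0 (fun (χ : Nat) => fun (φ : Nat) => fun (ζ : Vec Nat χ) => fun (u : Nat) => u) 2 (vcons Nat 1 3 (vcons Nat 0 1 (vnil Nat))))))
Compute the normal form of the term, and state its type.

resulting normal form:
  1
inferred type:
  Nat
observation: contracting a J iota-redex first, the term normalizes in 8 steps.


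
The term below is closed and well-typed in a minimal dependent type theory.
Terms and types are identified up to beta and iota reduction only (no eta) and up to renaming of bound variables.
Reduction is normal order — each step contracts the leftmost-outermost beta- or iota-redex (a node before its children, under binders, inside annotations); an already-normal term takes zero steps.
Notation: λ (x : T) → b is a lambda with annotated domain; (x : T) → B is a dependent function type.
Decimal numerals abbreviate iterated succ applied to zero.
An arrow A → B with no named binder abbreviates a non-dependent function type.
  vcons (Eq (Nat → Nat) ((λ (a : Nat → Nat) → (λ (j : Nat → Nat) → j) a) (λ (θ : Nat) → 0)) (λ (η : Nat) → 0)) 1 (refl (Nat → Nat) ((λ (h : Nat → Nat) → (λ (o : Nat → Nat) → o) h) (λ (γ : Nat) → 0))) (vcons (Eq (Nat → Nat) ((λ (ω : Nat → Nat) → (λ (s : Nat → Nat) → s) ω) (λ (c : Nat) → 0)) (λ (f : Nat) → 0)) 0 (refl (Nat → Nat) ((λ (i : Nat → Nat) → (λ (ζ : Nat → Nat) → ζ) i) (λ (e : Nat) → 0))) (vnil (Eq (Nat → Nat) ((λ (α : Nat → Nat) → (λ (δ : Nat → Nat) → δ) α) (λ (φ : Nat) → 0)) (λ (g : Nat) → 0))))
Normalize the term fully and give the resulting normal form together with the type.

normal form:
  vcons (Eq (Nat → Nat) (λ (a : Nat) → 0) (λ (j : Nat) → 0)) 1 (refl (Nat → Nat) (λ (θ : Nat) → 0)) (vcons (Eq (Nat → Nat) (λ (η : Nat) → 0) (λ (h : Nat) → 0)) 0 (refl (Nat → Nat) (λ (o : Nat) → 0)) (vnil (Eq (Nat → Nat) (λ (γ : Nat) → 0) (λ (ω : Nat) → 0))))
type:
  Vec (Eq (Nat → Nat) (λ (a : Nat) → 0) (λ (j : Nat) → 0)) 2


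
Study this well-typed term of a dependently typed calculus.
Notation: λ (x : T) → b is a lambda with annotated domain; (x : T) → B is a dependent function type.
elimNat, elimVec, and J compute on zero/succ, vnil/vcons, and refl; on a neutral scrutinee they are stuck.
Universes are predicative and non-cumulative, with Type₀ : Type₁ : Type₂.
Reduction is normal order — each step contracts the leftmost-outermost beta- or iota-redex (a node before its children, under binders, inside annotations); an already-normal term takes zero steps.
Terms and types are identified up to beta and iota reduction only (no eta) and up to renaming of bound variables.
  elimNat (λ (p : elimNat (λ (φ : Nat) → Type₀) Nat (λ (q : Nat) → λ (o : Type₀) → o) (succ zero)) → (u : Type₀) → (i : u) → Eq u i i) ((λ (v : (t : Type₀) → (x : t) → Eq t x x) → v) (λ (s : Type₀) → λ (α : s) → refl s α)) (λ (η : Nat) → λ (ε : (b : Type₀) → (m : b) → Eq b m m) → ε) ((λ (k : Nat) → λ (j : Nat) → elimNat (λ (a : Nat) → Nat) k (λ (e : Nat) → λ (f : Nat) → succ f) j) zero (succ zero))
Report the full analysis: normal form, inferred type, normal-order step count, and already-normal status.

resulting normal form:
  λ (p : Type₀) → λ (φ : p) → refl p φ
inferred type:
  (p : Type₀) → (φ : p) → Eq p φ φ
reduction steps (normal order): 15
term was already normal: no
first contracted redex: an elimNat iota-redex


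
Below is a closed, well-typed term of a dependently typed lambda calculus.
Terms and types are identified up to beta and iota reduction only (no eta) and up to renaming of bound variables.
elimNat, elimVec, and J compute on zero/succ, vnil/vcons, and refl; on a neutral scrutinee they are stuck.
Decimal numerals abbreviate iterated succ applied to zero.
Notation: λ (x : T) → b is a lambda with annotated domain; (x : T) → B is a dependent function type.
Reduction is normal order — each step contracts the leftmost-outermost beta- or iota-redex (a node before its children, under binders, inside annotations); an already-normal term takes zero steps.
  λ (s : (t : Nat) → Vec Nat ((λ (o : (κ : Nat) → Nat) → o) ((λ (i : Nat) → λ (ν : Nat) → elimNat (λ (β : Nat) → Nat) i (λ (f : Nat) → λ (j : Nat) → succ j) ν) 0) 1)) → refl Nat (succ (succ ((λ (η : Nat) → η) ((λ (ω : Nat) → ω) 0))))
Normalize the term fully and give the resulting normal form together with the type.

resulting normal form:
  λ (s : (t : Nat) → Vec Nat 1) → refl Nat 2
type:
  (s : (t : Nat) → Vec Nat 1) → Eq Nat 2 2
observation: the leftmost-outermost redex is a beta-redex, and normalization takes 9 steps.


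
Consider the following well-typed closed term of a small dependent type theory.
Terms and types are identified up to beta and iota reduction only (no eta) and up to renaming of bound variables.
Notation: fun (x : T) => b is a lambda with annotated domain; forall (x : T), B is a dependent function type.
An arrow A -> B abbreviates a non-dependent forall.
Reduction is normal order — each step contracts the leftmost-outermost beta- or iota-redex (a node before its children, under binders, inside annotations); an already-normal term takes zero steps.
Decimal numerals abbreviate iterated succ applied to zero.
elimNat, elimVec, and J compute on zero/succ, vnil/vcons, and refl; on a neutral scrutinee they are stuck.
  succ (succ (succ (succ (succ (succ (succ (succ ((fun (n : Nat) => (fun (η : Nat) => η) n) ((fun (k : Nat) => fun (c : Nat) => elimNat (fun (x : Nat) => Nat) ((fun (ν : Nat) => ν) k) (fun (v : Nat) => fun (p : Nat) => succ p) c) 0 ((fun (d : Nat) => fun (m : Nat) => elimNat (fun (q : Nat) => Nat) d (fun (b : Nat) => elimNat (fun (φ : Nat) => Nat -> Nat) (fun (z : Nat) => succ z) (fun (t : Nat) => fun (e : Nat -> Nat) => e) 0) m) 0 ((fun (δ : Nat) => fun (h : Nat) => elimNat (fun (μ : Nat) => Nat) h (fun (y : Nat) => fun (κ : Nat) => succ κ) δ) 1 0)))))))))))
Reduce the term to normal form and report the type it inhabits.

normal form:
  9
type:
  Nat
observation: the leftmost-outermost redex is a beta-redex, and normalization takes 22 steps.


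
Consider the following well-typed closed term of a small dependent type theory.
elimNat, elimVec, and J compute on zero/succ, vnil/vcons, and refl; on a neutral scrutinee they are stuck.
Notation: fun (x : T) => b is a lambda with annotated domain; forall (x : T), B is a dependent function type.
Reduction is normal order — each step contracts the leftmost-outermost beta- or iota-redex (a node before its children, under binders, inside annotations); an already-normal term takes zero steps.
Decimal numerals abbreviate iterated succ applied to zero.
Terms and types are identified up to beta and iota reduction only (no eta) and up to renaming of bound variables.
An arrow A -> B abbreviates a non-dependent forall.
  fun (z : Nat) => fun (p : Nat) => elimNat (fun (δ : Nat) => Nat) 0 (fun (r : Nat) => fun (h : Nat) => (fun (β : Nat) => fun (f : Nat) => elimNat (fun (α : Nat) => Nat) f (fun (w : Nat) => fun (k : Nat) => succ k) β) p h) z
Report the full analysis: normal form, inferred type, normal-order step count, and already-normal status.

reduced normal form:
  fun (z : Nat) => fun (p : Nat) => elimNat (fun (δ : Nat) => Nat) 0 (fun (r : Nat) => fun (h : Nat) => elimNat (fun (β : Nat) => Nat) h (fun (f : Nat) => fun (α : Nat) => succ α) p) z
the term's type:
  Nat -> Nat -> Nat
normal-order step count: 2
term was already normal: no
first contracted redex: a beta-redex


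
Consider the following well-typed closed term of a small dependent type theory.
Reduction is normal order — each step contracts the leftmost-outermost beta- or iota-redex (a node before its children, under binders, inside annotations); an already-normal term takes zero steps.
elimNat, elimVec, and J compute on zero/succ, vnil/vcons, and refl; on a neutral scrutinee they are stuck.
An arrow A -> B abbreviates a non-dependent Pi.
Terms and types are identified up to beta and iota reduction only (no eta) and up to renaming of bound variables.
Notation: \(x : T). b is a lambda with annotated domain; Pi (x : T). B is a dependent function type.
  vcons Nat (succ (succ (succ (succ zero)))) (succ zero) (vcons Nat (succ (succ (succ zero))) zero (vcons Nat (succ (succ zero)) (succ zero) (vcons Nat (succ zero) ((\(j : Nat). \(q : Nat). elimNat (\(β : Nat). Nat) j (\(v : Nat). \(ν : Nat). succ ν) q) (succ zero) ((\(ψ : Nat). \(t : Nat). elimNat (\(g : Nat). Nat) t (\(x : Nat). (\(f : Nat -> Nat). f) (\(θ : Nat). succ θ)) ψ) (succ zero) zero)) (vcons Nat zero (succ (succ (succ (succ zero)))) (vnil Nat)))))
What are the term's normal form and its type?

resulting normal form:
  vcons Nat (succ (succ (succ (succ zero)))) (succ zero) (vcons Nat (succ (succ (succ zero))) zero (vcons Nat (succ (succ zero)) (succ zero) (vcons Nat (succ zero) (succ (succ zero)) (vcons Nat zero (succ (succ (succ (succ zero)))) (vnil Nat)))))
the term's type:
  Vec Nat (succ (succ (succ (succ (succ zero)))))


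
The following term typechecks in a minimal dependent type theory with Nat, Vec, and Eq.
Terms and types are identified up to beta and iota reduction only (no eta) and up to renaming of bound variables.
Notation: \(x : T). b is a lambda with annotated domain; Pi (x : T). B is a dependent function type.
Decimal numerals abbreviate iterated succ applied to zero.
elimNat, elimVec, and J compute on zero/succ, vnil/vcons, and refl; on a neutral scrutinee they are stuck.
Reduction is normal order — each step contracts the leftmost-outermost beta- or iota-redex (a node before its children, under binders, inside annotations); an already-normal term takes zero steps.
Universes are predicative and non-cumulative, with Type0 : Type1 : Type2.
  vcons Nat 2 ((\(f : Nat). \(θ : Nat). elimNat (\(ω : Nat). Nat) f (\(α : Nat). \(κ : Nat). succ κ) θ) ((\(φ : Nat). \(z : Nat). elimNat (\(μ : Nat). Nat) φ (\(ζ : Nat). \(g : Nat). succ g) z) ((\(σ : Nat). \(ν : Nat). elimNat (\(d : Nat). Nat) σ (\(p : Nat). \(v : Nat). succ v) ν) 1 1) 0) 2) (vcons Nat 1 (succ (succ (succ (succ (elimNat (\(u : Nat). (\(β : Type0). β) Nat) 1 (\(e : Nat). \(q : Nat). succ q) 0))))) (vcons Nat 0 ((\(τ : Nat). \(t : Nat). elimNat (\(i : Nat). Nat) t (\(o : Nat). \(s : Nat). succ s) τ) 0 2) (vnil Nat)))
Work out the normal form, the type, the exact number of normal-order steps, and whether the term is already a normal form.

reduced normal form:
  vcons Nat 2 4 (vcons Nat 1 5 (vcons Nat 0 2 (vnil Nat)))
type:
  Vec Nat 3
normal-order step count: 22
already normal: no
first redex: a beta-redex


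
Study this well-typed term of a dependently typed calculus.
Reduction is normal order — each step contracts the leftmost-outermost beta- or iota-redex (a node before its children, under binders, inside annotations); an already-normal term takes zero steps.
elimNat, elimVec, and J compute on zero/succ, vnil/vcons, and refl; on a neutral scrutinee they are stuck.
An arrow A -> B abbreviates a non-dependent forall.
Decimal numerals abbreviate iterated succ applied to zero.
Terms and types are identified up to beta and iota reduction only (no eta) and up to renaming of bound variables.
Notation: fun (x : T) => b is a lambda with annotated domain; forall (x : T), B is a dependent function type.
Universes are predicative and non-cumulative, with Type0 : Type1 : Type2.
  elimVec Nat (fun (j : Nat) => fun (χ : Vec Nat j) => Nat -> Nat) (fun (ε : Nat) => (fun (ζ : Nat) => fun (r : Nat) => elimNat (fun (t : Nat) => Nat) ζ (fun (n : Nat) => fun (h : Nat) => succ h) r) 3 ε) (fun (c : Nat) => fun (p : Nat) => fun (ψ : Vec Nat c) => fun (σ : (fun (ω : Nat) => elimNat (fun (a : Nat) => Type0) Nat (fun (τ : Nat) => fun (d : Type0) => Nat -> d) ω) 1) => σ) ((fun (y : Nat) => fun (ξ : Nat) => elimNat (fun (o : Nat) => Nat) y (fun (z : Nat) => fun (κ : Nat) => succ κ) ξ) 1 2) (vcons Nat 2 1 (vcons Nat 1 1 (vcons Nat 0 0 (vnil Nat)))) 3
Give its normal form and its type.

normal form:
  6
the term's type:
  Nat
observation: reduction starts at an elimVec iota-redex, and 29 normal-order steps reach the normal form.


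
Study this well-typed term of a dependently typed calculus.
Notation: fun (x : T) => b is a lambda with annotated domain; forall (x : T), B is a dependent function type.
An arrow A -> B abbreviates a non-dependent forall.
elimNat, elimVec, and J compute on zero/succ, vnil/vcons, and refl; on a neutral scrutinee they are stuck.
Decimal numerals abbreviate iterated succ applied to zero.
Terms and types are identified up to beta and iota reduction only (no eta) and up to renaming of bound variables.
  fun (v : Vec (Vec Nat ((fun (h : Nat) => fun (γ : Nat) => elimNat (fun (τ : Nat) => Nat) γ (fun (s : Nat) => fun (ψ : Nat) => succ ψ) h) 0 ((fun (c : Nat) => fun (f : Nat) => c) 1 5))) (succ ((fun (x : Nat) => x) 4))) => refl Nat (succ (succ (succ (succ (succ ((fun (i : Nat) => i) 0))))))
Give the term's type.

inferred type:
  Vec (Vec Nat 1) 5 -> Eq Nat 5 5


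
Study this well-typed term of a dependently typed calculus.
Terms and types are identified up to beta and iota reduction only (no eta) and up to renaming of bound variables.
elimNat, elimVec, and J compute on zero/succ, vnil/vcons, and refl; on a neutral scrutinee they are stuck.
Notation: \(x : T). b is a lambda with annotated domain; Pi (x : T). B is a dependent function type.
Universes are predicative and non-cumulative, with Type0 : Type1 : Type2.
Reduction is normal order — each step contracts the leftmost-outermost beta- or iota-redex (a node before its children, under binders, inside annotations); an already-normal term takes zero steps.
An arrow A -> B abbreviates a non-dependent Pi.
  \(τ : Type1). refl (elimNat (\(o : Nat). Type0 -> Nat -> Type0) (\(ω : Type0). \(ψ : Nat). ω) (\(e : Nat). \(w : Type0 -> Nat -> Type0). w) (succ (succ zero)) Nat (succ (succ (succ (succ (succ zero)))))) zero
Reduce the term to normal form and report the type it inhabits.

reduced normal form:
  \(τ : Type1). refl Nat zero
the term's type:
  Type1 -> Eq Nat zero zero
observation: the leftmost-outermost redex is an elimNat iota-redex, and normalization takes 9 steps.


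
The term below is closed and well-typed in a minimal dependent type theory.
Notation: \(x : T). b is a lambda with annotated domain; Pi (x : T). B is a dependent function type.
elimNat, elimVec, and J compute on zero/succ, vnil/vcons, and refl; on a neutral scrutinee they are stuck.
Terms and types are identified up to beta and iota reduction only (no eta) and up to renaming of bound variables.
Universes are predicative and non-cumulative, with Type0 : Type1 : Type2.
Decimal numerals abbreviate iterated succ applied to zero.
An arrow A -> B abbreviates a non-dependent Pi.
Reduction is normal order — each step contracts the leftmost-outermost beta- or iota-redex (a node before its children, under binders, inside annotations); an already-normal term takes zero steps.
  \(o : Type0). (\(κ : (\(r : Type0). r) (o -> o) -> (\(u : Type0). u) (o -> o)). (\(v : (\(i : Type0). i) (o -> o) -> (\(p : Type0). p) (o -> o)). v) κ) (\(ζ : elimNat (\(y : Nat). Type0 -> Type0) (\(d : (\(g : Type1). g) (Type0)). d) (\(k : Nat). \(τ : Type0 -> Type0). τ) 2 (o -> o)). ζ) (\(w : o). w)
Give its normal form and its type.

resulting normal form:
  \(o : Type0). \(κ : o). κ
type:
  Pi (o : Type0). o -> o
observation: the term reaches its normal form after 3 normal-order steps.


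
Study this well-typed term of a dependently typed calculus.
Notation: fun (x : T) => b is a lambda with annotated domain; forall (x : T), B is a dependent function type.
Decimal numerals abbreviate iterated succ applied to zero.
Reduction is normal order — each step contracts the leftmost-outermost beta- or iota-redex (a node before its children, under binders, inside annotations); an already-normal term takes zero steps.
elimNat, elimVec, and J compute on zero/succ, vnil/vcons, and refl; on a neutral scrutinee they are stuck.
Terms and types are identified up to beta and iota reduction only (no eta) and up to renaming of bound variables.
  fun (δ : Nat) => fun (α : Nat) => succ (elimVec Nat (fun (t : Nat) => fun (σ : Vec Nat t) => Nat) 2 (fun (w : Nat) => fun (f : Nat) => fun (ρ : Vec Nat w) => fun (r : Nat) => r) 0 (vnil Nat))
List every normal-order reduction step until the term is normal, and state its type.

normal-order reduction sequence:
  fun (δ : Nat) => fun (α : Nat) => succ (elimVec Nat (fun (t : Nat) => fun (σ : Vec Nat t) => Nat) 2 (fun (w : Nat) => fun (f : Nat) => fun (ρ : Vec Nat w) => fun (r : Nat) => r) 0 (vnil Nat))
  ~> fun (δ : Nat) => fun (α : Nat) => 3
type:
  forall (δ : Nat), forall (α : Nat), Nat


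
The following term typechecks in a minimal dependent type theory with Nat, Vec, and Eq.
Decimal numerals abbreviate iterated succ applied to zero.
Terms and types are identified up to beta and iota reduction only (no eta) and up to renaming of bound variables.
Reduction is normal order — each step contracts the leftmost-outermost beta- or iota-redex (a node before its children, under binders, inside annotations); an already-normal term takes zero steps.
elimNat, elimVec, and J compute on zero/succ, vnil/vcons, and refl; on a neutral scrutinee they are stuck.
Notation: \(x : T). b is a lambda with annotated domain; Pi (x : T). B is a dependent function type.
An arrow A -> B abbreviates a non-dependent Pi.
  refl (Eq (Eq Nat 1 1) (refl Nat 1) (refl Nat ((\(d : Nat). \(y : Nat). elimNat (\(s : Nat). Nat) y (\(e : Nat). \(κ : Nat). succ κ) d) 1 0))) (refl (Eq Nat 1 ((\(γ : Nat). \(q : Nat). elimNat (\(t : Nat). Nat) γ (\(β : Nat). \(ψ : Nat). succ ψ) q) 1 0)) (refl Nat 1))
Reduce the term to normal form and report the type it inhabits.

reduced normal form:
  refl (Eq (Eq Nat 1 1) (refl Nat 1) (refl Nat 1)) (refl (Eq Nat 1 1) (refl Nat 1))
inferred type:
  Eq (Eq (Eq Nat 1 1) (refl Nat 1) (refl Nat 1)) (refl (Eq Nat 1 1) (refl Nat 1)) (refl (Eq Nat 1 1) (refl Nat 1))
observation: 9 normal-order steps normalize the term, beginning with a beta-redex.


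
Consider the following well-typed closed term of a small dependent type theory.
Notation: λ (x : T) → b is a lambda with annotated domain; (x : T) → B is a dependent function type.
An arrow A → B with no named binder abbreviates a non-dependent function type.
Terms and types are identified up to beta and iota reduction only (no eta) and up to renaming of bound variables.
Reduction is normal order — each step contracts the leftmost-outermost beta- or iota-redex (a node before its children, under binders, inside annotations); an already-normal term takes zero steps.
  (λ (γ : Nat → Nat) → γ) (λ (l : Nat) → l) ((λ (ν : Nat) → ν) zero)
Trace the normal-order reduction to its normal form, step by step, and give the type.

normal-order reduction sequence:
  (λ (γ : Nat → Nat) → γ) (λ (l : Nat) → l) ((λ (ν : Nat) → ν) zero)
  ~> (λ (γ : Nat) → γ) ((λ (l : Nat) → l) zero)
  ~> (λ (γ : Nat) → γ) zero
  ~> zero
inferred type:
  Nat


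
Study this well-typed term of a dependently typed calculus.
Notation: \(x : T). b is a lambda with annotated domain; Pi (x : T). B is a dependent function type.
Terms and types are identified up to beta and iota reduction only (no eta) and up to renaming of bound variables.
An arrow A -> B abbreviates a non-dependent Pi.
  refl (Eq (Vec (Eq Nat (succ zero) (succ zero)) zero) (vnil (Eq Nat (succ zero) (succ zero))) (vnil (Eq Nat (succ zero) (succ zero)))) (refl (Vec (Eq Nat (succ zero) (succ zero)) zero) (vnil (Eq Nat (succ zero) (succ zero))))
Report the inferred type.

type:
  Eq (Eq (Vec (Eq Nat (succ zero) (succ zero)) zero) (vnil (Eq Nat (succ zero) (succ zero))) (vnil (Eq Nat (succ zero) (succ zero)))) (refl (Vec (Eq Nat (succ zero) (succ zero)) zero) (vnil (Eq Nat (succ zero) (succ zero)))) (refl (Vec (Eq Nat (succ zero) (succ zero)) zero) (vnil (Eq Nat (succ zero) (succ zero))))


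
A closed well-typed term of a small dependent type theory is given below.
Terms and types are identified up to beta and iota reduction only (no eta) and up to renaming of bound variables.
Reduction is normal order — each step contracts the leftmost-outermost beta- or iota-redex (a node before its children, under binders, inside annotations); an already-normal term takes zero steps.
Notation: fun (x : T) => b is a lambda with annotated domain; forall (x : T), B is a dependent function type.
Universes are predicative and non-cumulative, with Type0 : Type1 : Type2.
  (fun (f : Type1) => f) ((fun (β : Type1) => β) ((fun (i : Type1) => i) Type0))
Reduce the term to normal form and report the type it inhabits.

reduced normal form:
  Type0
type:
  Type1


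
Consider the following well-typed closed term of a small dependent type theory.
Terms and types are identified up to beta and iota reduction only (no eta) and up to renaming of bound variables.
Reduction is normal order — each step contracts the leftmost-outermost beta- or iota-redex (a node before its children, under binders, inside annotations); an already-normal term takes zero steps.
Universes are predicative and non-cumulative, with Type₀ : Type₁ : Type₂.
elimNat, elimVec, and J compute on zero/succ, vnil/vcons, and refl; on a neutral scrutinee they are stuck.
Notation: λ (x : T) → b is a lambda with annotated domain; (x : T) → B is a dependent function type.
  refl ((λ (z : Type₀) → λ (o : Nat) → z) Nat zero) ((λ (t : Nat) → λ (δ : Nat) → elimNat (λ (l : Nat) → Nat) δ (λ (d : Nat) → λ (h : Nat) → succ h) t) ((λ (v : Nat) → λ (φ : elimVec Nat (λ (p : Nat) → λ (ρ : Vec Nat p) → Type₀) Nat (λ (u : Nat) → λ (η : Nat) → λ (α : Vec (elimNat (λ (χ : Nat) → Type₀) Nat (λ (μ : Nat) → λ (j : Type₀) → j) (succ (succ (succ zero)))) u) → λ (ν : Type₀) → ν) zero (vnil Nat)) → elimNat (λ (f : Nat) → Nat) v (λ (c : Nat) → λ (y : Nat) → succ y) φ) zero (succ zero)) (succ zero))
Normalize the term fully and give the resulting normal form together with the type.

normal form:
  refl Nat (succ (succ zero))
type:
  Eq Nat (succ (succ zero)) (succ (succ zero))
observation: 14 normal-order steps separate the term from its normal form.
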